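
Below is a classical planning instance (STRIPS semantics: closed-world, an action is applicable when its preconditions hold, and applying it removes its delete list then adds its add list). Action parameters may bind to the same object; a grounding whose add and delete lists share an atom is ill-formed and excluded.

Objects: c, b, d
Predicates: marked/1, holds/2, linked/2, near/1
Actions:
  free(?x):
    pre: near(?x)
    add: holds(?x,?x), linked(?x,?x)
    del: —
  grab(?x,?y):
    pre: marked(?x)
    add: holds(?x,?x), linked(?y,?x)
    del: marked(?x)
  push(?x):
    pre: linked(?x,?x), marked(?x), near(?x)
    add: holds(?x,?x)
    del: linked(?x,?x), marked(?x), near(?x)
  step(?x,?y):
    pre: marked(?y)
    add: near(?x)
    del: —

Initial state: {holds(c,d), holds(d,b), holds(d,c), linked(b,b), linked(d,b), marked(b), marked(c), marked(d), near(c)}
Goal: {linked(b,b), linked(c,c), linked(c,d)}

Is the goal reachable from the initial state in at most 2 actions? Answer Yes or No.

Yes

1. free(c)  →  {holds(c,c), holds(c,d), holds(d,b), holds(d,c), linked(b,b), linked(c,c), linked(d,b), marked(b), marked(c), marked(d), near(c)}
2. grab(d,c)  →  {holds(c,c), holds(c,d), holds(d,b), holds(d,c), holds(d,d), linked(b,b), linked(c,c), linked(c,d), linked(d,b), marked(b), marked(c), near(c)}
optimal plan length = 2; 2 ≤ 2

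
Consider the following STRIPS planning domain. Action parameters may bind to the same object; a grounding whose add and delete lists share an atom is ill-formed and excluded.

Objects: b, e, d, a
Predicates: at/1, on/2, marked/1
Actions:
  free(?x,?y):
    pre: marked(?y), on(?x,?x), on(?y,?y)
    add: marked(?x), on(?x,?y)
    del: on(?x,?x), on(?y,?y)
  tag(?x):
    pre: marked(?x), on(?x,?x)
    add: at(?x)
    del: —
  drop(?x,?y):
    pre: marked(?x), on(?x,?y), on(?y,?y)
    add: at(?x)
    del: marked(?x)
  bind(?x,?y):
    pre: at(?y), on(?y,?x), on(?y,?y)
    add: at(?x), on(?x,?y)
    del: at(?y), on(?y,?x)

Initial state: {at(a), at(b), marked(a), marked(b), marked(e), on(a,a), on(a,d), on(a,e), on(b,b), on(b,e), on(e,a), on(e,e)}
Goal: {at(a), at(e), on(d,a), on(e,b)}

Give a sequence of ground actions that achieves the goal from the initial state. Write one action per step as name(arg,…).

1. bind(e,b)  →  {at(a), at(e), marked(a), marked(b), marked(e), on(a,a), on(a,d), on(a,e), on(b,b), on(e,a), on(e,b), on(e,e)}
2. bind(d,a)  →  {at(d), at(e), marked(a), marked(b), marked(e), on(a,a), on(a,e), on(b,b), on(d,a), on(e,a), on(e,b), on(e,e)}
3. tag(a)  →  {at(a), at(d), at(e), marked(a), marked(b), marked(e), on(a,a), on(a,e), on(b,b), on(d,a), on(e,a), on(e,b), on(e,e)}

bind(e,b); bind(d,a); tag(a)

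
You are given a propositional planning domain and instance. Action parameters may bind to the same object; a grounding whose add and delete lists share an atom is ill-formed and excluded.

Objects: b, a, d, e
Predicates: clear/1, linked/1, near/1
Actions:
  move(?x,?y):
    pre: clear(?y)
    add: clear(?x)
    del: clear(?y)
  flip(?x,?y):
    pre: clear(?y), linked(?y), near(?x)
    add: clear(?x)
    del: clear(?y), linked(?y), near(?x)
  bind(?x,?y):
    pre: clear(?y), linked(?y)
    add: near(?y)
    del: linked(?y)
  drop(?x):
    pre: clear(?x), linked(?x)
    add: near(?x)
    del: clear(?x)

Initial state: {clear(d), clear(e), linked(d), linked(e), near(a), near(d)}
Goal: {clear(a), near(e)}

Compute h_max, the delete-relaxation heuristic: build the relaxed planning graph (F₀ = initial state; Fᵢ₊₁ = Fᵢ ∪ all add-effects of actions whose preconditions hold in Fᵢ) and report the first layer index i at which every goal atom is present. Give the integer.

F0 = init (6 atoms)
F1 = F0 ∪ {clear(a), clear(b), near(e)}  (9 atoms)
goal ⊆ F1  ⇒  h_max = 1

1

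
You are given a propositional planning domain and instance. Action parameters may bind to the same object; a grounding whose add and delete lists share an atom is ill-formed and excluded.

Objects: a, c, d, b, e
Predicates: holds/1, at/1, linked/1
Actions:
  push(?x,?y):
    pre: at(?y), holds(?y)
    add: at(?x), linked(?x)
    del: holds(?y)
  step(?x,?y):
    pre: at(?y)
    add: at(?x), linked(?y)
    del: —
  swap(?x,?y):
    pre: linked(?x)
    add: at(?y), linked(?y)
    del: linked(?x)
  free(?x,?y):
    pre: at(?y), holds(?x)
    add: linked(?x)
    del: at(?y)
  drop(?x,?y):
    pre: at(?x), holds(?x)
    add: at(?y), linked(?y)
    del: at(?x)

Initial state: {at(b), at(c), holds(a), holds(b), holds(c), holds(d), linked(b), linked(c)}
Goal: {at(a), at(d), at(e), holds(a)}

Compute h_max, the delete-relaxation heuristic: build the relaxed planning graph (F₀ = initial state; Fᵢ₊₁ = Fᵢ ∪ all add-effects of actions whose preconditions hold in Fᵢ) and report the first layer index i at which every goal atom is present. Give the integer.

F0 = init (8 atoms)
F1 = F0 ∪ {at(a), at(d), at(e), linked(a), linked(d), linked(e)}  (14 atoms)
goal ⊆ F1  ⇒  h_max = 1

1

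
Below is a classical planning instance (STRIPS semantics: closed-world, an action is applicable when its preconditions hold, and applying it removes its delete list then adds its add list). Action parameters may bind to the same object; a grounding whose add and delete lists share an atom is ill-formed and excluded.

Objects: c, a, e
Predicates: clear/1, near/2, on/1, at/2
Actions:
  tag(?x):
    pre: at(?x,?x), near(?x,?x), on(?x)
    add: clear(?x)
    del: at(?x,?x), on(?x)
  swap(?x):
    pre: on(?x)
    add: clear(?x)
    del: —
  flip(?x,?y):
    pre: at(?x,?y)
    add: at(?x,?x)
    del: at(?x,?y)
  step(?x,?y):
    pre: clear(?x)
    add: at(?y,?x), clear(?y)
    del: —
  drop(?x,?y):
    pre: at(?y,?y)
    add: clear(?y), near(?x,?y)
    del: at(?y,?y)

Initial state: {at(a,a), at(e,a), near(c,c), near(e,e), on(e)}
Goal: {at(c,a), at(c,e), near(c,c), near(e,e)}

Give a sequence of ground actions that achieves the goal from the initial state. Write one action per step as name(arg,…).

1. swap(e)  →  {at(a,a), at(e,a), clear(e), near(c,c), near(e,e), on(e)}
2. step(e,c)  →  {at(a,a), at(c,e), at(e,a), clear(c), clear(e), near(c,c), near(e,e), on(e)}
3. step(c,a)  →  {at(a,a), at(a,c), at(c,e), at(e,a), clear(a), clear(c), clear(e), near(c,c), near(e,e), on(e)}
4. step(a,c)  →  {at(a,a), at(a,c), at(c,a), at(c,e), at(e,a), clear(a), clear(c), clear(e), near(c,c), near(e,e), on(e)}

swap(e); step(e,c); step(c,a); step(a,c)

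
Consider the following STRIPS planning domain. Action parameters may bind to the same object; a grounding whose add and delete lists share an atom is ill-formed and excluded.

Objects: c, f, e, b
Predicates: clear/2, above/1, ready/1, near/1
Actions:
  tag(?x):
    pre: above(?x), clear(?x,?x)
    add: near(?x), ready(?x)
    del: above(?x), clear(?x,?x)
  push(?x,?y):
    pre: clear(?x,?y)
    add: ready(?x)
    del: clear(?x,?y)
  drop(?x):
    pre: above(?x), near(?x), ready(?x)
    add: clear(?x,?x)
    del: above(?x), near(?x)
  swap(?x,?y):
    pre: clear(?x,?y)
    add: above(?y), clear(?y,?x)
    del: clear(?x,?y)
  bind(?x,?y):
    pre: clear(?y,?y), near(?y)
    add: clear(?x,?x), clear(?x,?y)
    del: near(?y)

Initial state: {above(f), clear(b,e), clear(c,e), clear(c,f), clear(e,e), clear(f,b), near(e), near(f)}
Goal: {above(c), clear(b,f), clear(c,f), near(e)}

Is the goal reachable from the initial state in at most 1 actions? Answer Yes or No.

No

1. swap(c,f)  →  {above(f), clear(b,e), clear(c,e), clear(e,e), clear(f,b), clear(f,c), near(e), near(f)}
2. swap(f,c)  →  {above(c), above(f), clear(b,e), clear(c,e), clear(c,f), clear(e,e), clear(f,b), near(e), near(f)}
3. swap(f,b)  →  {above(b), above(c), above(f), clear(b,e), clear(b,f), clear(c,e), clear(c,f), clear(e,e), near(e), near(f)}
optimal plan length = 3; 3 > 1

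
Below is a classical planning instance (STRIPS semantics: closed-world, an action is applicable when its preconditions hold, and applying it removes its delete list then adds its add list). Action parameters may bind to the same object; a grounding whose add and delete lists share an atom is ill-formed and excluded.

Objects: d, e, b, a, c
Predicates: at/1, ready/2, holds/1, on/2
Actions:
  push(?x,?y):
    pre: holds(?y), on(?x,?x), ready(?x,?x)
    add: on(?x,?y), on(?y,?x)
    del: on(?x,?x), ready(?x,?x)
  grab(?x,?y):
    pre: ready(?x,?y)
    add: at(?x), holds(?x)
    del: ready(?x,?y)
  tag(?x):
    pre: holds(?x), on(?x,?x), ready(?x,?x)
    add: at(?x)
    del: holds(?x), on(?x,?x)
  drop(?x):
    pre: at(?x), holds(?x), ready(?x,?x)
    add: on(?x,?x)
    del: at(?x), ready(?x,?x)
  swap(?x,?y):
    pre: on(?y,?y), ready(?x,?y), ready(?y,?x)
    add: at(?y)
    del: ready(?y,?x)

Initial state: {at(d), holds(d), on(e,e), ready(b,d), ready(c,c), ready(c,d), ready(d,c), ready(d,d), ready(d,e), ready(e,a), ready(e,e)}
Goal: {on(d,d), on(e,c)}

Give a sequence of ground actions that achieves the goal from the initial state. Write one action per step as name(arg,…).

1. grab(c,d)  →  {at(c), at(d), holds(c), holds(d), on(e,e), ready(b,d), ready(c,c), ready(d,c), ready(d,d), ready(d,e), ready(e,a), ready(e,e)}
2. push(e,c)  →  {at(c), at(d), holds(c), holds(d), on(c,e), on(e,c), ready(b,d), ready(c,c), ready(d,c), ready(d,d), ready(d,e), ready(e,a)}
3. drop(d)  →  {at(c), holds(c), holds(d), on(c,e), on(d,d), on(e,c), ready(b,d), ready(c,c), ready(d,c), ready(d,e), ready(e,a)}

grab(c,d); push(e,c); drop(d)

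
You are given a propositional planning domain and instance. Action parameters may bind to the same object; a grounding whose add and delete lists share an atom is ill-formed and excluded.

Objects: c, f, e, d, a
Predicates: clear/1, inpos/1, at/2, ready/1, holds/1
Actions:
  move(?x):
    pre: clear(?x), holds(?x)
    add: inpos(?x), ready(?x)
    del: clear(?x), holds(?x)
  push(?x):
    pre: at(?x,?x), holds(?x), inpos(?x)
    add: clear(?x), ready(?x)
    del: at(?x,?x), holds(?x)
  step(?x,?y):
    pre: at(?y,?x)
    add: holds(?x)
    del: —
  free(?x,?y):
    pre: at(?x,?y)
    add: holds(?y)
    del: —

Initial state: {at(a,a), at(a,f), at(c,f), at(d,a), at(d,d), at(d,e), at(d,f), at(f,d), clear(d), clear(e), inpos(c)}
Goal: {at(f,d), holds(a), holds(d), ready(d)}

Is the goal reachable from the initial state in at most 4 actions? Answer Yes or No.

1. step(d,f)  →  {at(a,a), at(a,f), at(c,f), at(d,a), at(d,d), at(d,e), at(d,f), at(f,d), clear(d), clear(e), holds(d), inpos(c)}
2. move(d)  →  {at(a,a), at(a,f), at(c,f), at(d,a), at(d,d), at(d,e), at(d,f), at(f,d), clear(e), inpos(c), inpos(d), ready(d)}
3. step(d,f)  →  {at(a,a), at(a,f), at(c,f), at(d,a), at(d,d), at(d,e), at(d,f), at(f,d), clear(e), holds(d), inpos(c), inpos(d), ready(d)}
4. step(a,d)  →  {at(a,a), at(a,f), at(c,f), at(d,a), at(d,d), at(d,e), at(d,f), at(f,d), clear(e), holds(a), holds(d), inpos(c), inpos(d), ready(d)}
optimal plan length = 4; 4 ≤ 4

Yes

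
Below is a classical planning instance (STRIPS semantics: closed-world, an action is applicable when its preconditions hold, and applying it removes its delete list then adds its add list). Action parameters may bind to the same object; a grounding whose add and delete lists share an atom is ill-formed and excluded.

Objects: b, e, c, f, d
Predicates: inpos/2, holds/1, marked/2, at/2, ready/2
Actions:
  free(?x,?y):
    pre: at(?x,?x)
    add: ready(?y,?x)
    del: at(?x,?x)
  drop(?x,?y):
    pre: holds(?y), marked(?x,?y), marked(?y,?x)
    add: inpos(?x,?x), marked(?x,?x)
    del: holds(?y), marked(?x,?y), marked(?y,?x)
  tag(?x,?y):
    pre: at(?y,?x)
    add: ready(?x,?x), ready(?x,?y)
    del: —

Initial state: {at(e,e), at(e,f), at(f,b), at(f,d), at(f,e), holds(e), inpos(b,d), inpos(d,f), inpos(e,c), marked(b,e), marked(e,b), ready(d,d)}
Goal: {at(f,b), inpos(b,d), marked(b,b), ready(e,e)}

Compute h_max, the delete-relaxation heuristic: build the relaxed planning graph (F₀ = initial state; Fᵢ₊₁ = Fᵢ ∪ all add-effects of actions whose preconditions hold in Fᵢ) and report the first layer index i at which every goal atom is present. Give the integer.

F0 = init (12 atoms)
F1 = F0 ∪ {inpos(b,b), marked(b,b), ready(b,b), ready(b,e), ready(b,f), ready(c,e), ready(d,e), ready(d,f), ready(e,e), ready(e,f), ready(f,e), ready(f,f)}  (24 atoms)
goal ⊆ F1  ⇒  h_max = 1

1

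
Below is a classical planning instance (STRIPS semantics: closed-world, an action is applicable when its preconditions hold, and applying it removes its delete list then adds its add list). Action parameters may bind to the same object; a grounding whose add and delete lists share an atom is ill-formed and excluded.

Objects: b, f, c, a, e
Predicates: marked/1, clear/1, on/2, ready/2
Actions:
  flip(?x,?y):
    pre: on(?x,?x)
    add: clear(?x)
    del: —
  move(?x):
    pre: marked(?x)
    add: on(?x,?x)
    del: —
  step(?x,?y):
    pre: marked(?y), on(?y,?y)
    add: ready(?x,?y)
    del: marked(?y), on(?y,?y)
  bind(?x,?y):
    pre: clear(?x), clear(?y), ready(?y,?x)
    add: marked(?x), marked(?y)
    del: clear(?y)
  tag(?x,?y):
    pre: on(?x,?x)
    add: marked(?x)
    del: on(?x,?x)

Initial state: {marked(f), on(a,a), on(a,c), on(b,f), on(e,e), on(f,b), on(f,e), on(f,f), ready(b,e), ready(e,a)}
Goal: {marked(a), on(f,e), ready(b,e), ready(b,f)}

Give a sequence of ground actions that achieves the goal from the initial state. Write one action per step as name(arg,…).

step(b,f); tag(a,b)

1. step(b,f)  →  {on(a,a), on(a,c), on(b,f), on(e,e), on(f,b), on(f,e), ready(b,e), ready(b,f), ready(e,a)}
2. tag(a,b)  →  {marked(a), on(a,c), on(b,f), on(e,e), on(f,b), on(f,e), ready(b,e), ready(b,f), ready(e,a)}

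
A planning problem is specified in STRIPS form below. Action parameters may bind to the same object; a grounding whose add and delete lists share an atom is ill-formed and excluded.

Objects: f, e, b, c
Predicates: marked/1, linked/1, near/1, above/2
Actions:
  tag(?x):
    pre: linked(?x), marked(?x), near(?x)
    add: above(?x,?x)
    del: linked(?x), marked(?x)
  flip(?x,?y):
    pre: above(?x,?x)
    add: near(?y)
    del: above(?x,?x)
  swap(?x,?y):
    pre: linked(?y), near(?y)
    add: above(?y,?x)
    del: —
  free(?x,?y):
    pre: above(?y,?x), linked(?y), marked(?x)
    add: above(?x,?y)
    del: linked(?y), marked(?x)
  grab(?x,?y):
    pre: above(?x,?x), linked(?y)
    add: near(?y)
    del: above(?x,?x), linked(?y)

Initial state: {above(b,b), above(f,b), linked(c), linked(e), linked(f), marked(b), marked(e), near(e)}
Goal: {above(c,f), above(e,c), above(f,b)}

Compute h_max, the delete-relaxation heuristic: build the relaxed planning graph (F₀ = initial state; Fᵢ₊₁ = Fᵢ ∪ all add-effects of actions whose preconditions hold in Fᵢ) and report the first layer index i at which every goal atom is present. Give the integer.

F0 = init (8 atoms)
F1 = F0 ∪ {above(b,f), above(e,b), above(e,c), above(e,e), above(e,f), near(b), near(c), near(f)}  (16 atoms)
F2 = F1 ∪ {above(b,e), above(c,b), above(c,c), above(c,e), above(c,f), above(f,c), above(f,e), above(f,f)}  (24 atoms)
goal ⊆ F2  ⇒  h_max = 2

2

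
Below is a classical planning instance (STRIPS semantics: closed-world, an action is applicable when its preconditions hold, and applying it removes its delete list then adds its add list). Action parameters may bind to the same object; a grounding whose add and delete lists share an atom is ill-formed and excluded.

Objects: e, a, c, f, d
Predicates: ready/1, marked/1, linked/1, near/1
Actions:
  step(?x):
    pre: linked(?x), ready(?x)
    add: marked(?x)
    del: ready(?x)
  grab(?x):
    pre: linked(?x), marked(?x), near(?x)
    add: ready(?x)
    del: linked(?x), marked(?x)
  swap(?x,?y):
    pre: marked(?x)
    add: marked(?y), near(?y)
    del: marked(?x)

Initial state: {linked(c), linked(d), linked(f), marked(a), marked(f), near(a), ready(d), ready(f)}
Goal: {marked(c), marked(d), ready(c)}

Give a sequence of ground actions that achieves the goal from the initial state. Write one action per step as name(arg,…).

step(d); swap(a,c); grab(c); swap(f,c)

1. step(d)  →  {linked(c), linked(d), linked(f), marked(a), marked(d), marked(f), near(a), ready(f)}
2. swap(a,c)  →  {linked(c), linked(d), linked(f), marked(c), marked(d), marked(f), near(a), near(c), ready(f)}
3. grab(c)  →  {linked(d), linked(f), marked(d), marked(f), near(a), near(c), ready(c), ready(f)}
4. swap(f,c)  →  {linked(d), linked(f), marked(c), marked(d), near(a), near(c), ready(c), ready(f)}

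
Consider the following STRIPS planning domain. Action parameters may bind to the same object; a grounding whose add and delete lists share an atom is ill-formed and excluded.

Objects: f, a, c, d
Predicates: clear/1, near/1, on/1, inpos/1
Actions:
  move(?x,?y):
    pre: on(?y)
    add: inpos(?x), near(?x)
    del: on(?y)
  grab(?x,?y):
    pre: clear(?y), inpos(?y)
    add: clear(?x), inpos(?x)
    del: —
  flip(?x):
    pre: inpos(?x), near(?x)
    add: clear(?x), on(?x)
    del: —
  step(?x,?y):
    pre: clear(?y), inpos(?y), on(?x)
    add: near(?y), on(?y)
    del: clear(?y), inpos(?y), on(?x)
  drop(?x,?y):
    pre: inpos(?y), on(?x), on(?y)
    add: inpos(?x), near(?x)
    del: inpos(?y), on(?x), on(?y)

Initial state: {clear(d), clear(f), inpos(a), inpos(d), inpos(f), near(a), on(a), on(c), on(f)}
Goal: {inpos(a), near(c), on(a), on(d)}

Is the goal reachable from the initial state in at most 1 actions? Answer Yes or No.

1. move(c,f)  →  {clear(d), clear(f), inpos(a), inpos(c), inpos(d), inpos(f), near(a), near(c), on(a), on(c)}
2. step(c,d)  →  {clear(f), inpos(a), inpos(c), inpos(f), near(a), near(c), near(d), on(a), on(d)}
optimal plan length = 2; 2 > 1

No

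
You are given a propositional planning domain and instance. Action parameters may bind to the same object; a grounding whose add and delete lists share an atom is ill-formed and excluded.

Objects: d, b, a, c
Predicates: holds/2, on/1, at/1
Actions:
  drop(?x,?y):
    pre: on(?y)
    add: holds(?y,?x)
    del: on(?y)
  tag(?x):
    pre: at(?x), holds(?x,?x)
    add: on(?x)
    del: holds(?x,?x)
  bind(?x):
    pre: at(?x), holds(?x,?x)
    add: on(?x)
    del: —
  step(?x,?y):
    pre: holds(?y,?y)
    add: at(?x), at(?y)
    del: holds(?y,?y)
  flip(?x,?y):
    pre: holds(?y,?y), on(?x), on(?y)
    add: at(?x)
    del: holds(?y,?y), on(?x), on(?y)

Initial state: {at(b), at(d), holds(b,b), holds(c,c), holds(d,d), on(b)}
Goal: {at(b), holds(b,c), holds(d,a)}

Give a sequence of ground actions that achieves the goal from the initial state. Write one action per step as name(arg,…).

drop(c,b); tag(d); drop(a,d)

1. drop(c,b)  →  {at(b), at(d), holds(b,b), holds(b,c), holds(c,c), holds(d,d)}
2. tag(d)  →  {at(b), at(d), holds(b,b), holds(b,c), holds(c,c), on(d)}
3. drop(a,d)  →  {at(b), at(d), holds(b,b), holds(b,c), holds(c,c), holds(d,a)}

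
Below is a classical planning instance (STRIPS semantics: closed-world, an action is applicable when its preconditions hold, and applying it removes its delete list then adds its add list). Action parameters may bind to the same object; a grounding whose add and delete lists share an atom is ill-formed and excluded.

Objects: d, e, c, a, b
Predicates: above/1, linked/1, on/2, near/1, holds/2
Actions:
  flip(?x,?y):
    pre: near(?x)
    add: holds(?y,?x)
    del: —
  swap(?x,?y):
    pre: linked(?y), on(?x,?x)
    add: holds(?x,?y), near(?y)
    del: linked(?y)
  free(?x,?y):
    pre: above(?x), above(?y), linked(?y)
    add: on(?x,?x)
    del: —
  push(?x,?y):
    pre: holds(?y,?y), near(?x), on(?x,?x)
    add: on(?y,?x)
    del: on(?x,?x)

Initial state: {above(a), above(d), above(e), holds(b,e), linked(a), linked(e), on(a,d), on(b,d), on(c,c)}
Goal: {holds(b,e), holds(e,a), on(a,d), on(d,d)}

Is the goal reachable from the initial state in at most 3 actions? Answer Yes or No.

1. swap(c,a)  →  {above(a), above(d), above(e), holds(b,e), holds(c,a), linked(e), near(a), on(a,d), on(b,d), on(c,c)}
2. flip(a,e)  →  {above(a), above(d), above(e), holds(b,e), holds(c,a), holds(e,a), linked(e), near(a), on(a,d), on(b,d), on(c,c)}
3. free(d,e)  →  {above(a), above(d), above(e), holds(b,e), holds(c,a), holds(e,a), linked(e), near(a), on(a,d), on(b,d), on(c,c), on(d,d)}
optimal plan length = 3; 3 ≤ 3

Yes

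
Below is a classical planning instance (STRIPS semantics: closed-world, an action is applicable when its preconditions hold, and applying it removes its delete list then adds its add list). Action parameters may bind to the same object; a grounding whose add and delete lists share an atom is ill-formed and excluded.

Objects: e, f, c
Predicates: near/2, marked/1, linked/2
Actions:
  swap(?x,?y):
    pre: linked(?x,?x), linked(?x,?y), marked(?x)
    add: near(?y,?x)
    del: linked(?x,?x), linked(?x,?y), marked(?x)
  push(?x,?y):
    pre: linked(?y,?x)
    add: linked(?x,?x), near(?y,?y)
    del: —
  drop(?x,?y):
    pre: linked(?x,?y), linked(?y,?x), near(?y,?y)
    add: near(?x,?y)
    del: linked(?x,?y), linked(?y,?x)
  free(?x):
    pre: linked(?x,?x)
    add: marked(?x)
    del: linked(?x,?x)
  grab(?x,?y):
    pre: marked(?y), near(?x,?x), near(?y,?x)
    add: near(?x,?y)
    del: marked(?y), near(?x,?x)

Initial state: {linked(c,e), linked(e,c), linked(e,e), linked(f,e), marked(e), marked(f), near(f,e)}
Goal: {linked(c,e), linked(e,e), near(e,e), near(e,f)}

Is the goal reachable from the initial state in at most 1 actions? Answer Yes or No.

No

1. push(e,e)  →  {linked(c,e), linked(e,c), linked(e,e), linked(f,e), marked(e), marked(f), near(e,e), near(f,e)}
2. grab(e,f)  →  {linked(c,e), linked(e,c), linked(e,e), linked(f,e), marked(e), near(e,f), near(f,e)}
3. push(e,e)  →  {linked(c,e), linked(e,c), linked(e,e), linked(f,e), marked(e), near(e,e), near(e,f), near(f,e)}
optimal plan length = 3; 3 > 1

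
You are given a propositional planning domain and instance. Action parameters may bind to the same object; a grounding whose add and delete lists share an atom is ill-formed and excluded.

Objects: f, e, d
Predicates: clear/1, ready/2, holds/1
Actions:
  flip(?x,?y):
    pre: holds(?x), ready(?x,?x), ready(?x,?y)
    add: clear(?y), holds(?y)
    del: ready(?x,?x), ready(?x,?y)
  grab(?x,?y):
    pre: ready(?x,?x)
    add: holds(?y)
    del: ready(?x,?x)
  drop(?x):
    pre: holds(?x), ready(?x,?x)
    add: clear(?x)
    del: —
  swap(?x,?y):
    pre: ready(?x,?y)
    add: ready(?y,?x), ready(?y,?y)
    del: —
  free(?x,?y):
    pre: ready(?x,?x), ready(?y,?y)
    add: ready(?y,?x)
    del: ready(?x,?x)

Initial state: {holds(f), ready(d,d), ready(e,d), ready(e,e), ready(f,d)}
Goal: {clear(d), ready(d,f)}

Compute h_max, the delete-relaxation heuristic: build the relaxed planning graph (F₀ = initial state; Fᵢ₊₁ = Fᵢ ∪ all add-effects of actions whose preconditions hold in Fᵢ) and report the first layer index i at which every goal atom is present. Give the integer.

2

F0 = init (5 atoms)
F1 = F0 ∪ {holds(d), holds(e), ready(d,e), ready(d,f)}  (9 atoms)
F2 = F1 ∪ {clear(d), clear(e), clear(f), ready(f,f)}  (13 atoms)
goal ⊆ F2  ⇒  h_max = 2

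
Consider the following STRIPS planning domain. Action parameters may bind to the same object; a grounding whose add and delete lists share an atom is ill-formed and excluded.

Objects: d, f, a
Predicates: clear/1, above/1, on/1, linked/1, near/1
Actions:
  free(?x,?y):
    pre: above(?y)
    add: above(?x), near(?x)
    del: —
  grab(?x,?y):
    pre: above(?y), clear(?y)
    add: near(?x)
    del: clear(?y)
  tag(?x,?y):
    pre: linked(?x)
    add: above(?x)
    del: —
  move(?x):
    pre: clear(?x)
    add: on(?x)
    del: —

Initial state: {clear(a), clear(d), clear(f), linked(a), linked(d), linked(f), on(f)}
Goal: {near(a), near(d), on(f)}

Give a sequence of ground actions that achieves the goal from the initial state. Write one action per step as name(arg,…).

1. tag(d,d)  →  {above(d), clear(a), clear(d), clear(f), linked(a), linked(d), linked(f), on(f)}
2. free(d,d)  →  {above(d), clear(a), clear(d), clear(f), linked(a), linked(d), linked(f), near(d), on(f)}
3. free(a,d)  →  {above(a), above(d), clear(a), clear(d), clear(f), linked(a), linked(d), linked(f), near(a), near(d), on(f)}

tag(d,d); free(d,d); free(a,d)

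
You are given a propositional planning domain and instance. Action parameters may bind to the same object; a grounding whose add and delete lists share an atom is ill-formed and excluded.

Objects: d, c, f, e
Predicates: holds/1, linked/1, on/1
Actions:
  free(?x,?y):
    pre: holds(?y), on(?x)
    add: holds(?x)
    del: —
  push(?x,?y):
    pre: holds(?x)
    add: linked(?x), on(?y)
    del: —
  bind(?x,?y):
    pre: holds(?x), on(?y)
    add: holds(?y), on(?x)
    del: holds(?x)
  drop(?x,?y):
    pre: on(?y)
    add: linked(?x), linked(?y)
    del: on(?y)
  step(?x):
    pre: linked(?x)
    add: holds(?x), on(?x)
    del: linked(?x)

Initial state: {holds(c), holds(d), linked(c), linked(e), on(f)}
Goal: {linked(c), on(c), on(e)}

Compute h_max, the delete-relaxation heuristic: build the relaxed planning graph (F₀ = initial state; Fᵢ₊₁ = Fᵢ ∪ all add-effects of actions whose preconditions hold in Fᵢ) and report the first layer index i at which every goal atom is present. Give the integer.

1

F0 = init (5 atoms)
F1 = F0 ∪ {holds(e), holds(f), linked(d), linked(f), on(c), on(d), on(e)}  (12 atoms)
goal ⊆ F1  ⇒  h_max = 1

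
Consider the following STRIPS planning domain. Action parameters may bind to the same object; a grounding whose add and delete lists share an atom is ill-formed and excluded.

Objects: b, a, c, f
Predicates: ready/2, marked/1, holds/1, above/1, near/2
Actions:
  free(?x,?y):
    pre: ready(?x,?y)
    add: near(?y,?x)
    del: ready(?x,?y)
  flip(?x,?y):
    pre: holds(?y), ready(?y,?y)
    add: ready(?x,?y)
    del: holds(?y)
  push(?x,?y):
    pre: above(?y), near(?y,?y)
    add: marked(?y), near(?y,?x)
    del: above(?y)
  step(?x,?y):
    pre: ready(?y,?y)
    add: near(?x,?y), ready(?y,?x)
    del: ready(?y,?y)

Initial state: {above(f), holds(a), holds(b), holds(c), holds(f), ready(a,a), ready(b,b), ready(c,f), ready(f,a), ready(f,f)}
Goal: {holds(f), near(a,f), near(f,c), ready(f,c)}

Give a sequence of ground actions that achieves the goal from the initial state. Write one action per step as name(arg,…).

1. free(c,f)  →  {above(f), holds(a), holds(b), holds(c), holds(f), near(f,c), ready(a,a), ready(b,b), ready(f,a), ready(f,f)}
2. free(f,a)  →  {above(f), holds(a), holds(b), holds(c), holds(f), near(a,f), near(f,c), ready(a,a), ready(b,b), ready(f,f)}
3. step(c,f)  →  {above(f), holds(a), holds(b), holds(c), holds(f), near(a,f), near(c,f), near(f,c), ready(a,a), ready(b,b), ready(f,c)}

free(c,f); free(f,a); step(c,f)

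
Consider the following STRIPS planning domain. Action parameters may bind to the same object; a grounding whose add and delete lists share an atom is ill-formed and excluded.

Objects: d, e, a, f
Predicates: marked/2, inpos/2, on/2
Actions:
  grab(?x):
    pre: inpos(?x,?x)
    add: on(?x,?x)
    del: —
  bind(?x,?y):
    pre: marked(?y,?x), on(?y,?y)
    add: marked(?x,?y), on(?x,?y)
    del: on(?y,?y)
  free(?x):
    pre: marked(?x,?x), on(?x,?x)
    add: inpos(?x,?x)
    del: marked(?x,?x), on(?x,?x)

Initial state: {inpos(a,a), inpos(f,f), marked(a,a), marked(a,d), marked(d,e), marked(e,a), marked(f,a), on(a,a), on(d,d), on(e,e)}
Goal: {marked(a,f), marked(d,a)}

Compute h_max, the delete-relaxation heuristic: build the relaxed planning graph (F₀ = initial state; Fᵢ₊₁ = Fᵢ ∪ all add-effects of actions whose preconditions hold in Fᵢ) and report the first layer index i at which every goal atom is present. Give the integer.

F0 = init (10 atoms)
F1 = F0 ∪ {marked(a,e), marked(d,a), marked(e,d), on(a,e), on(d,a), on(e,d), on(f,f)}  (17 atoms)
F2 = F1 ∪ {marked(a,f), on(a,d), on(a,f), on(d,e), on(e,a)}  (22 atoms)
goal ⊆ F2  ⇒  h_max = 2

2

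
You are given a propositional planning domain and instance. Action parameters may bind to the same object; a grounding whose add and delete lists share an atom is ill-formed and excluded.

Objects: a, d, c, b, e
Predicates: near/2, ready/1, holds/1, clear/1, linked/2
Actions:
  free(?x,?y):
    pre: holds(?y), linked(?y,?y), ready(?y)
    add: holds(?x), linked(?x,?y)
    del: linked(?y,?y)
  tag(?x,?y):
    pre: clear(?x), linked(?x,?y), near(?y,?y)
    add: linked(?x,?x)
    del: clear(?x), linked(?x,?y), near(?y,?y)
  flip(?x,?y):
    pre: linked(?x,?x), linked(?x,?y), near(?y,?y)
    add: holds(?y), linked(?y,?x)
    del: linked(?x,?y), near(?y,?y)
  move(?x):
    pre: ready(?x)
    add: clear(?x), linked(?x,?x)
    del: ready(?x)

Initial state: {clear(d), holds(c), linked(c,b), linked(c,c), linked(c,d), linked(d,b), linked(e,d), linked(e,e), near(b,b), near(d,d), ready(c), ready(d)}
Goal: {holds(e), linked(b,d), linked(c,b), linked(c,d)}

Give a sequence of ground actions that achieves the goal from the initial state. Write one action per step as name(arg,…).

free(e,c); move(d); flip(d,b)

1. free(e,c)  →  {clear(d), holds(c), holds(e), linked(c,b), linked(c,d), linked(d,b), linked(e,c), linked(e,d), linked(e,e), near(b,b), near(d,d), ready(c), ready(d)}
2. move(d)  →  {clear(d), holds(c), holds(e), linked(c,b), linked(c,d), linked(d,b), linked(d,d), linked(e,c), linked(e,d), linked(e,e), near(b,b), near(d,d), ready(c)}
3. flip(d,b)  →  {clear(d), holds(b), holds(c), holds(e), linked(b,d), linked(c,b), linked(c,d), linked(d,d), linked(e,c), linked(e,d), linked(e,e), near(d,d), ready(c)}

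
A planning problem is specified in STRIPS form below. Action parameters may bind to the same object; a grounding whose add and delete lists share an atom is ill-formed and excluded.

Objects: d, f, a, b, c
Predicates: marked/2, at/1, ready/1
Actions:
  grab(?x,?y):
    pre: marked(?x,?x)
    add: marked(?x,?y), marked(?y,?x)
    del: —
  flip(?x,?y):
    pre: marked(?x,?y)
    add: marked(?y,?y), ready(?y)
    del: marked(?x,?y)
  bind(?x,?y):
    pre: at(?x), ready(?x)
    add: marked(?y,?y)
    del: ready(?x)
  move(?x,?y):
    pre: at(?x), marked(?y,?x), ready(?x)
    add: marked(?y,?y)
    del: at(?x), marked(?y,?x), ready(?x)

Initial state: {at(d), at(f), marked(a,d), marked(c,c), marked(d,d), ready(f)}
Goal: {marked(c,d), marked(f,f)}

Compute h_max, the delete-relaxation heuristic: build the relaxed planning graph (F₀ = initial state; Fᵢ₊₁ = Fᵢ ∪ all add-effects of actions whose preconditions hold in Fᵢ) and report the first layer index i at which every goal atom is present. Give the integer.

1

F0 = init (6 atoms)
F1 = F0 ∪ {marked(a,a), marked(a,c), marked(b,b), marked(b,c), marked(b,d), marked(c,a), marked(c,b), marked(c,d), marked(c,f), marked(d,a), marked(d,b), marked(d,c), marked(d,f), marked(f,c), marked(f,d), marked(f,f), ready(d)}  (23 atoms)
goal ⊆ F1  ⇒  h_max = 1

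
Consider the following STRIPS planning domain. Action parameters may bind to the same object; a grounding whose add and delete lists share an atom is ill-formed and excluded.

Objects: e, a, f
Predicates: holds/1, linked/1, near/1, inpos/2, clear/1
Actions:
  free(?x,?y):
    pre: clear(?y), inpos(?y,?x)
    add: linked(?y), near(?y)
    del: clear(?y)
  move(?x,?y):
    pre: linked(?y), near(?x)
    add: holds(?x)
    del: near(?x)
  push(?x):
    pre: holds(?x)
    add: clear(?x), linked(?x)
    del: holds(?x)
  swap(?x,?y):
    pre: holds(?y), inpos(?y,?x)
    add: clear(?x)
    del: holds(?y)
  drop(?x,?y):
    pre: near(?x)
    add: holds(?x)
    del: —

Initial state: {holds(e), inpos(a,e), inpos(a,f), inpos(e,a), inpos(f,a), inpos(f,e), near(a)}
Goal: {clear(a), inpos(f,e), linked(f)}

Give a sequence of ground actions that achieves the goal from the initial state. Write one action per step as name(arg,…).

1. swap(a,e)  →  {clear(a), inpos(a,e), inpos(a,f), inpos(e,a), inpos(f,a), inpos(f,e), near(a)}
2. drop(a,e)  →  {clear(a), holds(a), inpos(a,e), inpos(a,f), inpos(e,a), inpos(f,a), inpos(f,e), near(a)}
3. swap(f,a)  →  {clear(a), clear(f), inpos(a,e), inpos(a,f), inpos(e,a), inpos(f,a), inpos(f,e), near(a)}
4. free(e,f)  →  {clear(a), inpos(a,e), inpos(a,f), inpos(e,a), inpos(f,a), inpos(f,e), linked(f), near(a), near(f)}

swap(a,e); drop(a,e); swap(f,a); free(e,f)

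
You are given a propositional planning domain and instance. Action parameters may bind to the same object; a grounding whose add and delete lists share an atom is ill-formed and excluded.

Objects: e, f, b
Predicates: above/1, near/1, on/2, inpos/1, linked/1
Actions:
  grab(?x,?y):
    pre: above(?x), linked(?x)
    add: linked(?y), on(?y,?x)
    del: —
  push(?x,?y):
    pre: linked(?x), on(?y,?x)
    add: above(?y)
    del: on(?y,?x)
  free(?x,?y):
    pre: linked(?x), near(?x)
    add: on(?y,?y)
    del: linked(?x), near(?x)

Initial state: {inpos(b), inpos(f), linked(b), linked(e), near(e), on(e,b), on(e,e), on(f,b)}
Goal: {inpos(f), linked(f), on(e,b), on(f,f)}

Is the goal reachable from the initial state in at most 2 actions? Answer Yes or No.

No

1. push(e,e)  →  {above(e), inpos(b), inpos(f), linked(b), linked(e), near(e), on(e,b), on(f,b)}
2. grab(e,f)  →  {above(e), inpos(b), inpos(f), linked(b), linked(e), linked(f), near(e), on(e,b), on(f,b), on(f,e)}
3. free(e,f)  →  {above(e), inpos(b), inpos(f), linked(b), linked(f), on(e,b), on(f,b), on(f,e), on(f,f)}
optimal plan length = 3; 3 > 2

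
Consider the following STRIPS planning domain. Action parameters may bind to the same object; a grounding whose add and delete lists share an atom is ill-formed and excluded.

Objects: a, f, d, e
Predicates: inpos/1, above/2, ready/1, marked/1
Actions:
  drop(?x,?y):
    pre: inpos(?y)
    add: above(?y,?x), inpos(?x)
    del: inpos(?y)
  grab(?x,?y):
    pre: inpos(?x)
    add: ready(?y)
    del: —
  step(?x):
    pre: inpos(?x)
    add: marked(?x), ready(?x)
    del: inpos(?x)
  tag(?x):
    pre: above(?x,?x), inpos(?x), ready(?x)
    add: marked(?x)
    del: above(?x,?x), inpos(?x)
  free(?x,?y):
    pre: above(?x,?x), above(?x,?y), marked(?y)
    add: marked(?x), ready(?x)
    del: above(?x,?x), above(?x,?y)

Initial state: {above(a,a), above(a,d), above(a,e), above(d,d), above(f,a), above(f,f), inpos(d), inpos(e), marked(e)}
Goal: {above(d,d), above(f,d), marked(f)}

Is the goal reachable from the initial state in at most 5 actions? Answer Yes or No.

1. drop(f,d)  →  {above(a,a), above(a,d), above(a,e), above(d,d), above(d,f), above(f,a), above(f,f), inpos(e), inpos(f), marked(e)}
2. drop(d,f)  →  {above(a,a), above(a,d), above(a,e), above(d,d), above(d,f), above(f,a), above(f,d), above(f,f), inpos(d), inpos(e), marked(e)}
3. drop(f,d)  →  {above(a,a), above(a,d), above(a,e), above(d,d), above(d,f), above(f,a), above(f,d), above(f,f), inpos(e), inpos(f), marked(e)}
4. step(f)  →  {above(a,a), above(a,d), above(a,e), above(d,d), above(d,f), above(f,a), above(f,d), above(f,f), inpos(e), marked(e), marked(f), ready(f)}
optimal plan length = 4; 4 ≤ 5

Yes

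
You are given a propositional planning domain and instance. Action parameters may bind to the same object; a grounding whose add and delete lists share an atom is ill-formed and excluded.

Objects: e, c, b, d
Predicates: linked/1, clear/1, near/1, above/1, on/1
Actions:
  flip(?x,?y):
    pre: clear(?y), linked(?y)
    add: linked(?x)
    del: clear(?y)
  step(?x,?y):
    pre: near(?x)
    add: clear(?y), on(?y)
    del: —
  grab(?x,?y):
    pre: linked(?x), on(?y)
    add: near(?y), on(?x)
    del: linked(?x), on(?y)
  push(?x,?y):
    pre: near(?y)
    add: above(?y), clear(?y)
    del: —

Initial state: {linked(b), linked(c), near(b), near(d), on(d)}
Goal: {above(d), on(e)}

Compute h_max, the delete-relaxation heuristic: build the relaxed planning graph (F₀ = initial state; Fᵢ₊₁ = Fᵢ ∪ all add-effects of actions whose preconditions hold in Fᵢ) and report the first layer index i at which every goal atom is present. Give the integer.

1

F0 = init (5 atoms)
F1 = F0 ∪ {above(b), above(d), clear(b), clear(c), clear(d), clear(e), on(b), on(c), on(e)}  (14 atoms)
goal ⊆ F1  ⇒  h_max = 1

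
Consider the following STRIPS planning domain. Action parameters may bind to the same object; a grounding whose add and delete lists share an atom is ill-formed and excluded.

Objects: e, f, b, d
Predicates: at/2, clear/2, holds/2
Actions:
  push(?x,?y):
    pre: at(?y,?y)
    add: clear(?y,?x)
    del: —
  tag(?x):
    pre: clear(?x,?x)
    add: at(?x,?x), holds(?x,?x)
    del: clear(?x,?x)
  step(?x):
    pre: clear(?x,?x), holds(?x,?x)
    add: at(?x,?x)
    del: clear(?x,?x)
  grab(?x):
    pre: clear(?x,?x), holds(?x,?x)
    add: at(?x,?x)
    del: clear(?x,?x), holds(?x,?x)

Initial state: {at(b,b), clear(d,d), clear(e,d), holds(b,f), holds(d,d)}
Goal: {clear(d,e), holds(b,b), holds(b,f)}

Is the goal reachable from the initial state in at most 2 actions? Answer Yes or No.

No

1. push(b,b)  →  {at(b,b), clear(b,b), clear(d,d), clear(e,d), holds(b,f), holds(d,d)}
2. tag(b)  →  {at(b,b), clear(d,d), clear(e,d), holds(b,b), holds(b,f), holds(d,d)}
3. tag(d)  →  {at(b,b), at(d,d), clear(e,d), holds(b,b), holds(b,f), holds(d,d)}
4. push(e,d)  →  {at(b,b), at(d,d), clear(d,e), clear(e,d), holds(b,b), holds(b,f), holds(d,d)}
optimal plan length = 4; 4 > 2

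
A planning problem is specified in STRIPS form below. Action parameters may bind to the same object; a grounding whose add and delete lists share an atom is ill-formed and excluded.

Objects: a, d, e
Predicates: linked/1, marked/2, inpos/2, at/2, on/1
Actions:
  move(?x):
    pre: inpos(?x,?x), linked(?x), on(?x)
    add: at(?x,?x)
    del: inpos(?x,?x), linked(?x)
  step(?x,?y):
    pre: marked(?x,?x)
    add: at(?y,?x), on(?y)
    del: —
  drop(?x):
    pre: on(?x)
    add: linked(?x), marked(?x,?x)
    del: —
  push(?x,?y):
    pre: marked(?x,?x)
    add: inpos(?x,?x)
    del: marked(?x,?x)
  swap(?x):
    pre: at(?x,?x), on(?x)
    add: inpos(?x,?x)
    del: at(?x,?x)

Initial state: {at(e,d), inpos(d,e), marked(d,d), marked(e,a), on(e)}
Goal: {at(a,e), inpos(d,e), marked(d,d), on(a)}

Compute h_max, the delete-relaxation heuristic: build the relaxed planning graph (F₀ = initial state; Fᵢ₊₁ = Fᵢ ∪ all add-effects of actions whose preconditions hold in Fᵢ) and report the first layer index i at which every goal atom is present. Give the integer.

2

F0 = init (5 atoms)
F1 = F0 ∪ {at(a,d), at(d,d), inpos(d,d), linked(e), marked(e,e), on(a), on(d)}  (12 atoms)
F2 = F1 ∪ {at(a,e), at(d,e), at(e,e), inpos(e,e), linked(a), linked(d), marked(a,a)}  (19 atoms)
goal ⊆ F2  ⇒  h_max = 2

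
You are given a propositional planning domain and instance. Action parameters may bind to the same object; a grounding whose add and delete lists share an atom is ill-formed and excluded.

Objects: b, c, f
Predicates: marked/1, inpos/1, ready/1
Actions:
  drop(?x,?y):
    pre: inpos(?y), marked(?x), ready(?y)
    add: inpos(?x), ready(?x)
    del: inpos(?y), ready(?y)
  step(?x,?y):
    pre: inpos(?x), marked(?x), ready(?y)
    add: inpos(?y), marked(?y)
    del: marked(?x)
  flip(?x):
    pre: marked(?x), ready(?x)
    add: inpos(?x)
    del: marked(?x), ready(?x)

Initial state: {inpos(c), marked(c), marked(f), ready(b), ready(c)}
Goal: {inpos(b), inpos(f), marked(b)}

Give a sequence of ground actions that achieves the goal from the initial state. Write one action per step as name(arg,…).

1. drop(f,c)  →  {inpos(f), marked(c), marked(f), ready(b), ready(f)}
2. step(f,b)  →  {inpos(b), inpos(f), marked(b), marked(c), ready(b), ready(f)}

drop(f,c); step(f,b)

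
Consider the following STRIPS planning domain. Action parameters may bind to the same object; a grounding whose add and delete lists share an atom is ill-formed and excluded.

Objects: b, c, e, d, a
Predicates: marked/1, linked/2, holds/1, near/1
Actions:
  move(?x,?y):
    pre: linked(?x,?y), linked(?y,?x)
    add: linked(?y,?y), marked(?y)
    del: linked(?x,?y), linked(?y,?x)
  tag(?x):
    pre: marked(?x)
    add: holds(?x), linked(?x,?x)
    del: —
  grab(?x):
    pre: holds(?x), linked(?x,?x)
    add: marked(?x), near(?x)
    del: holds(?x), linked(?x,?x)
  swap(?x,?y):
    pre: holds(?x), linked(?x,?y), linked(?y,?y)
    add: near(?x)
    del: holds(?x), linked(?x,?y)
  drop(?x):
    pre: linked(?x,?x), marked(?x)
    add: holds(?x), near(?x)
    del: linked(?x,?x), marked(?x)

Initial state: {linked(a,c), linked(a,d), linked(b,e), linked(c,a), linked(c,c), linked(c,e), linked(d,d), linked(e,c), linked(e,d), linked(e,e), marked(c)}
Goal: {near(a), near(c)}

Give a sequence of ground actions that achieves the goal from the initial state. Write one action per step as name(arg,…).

move(c,a); drop(c); drop(a)

1. move(c,a)  →  {linked(a,a), linked(a,d), linked(b,e), linked(c,c), linked(c,e), linked(d,d), linked(e,c), linked(e,d), linked(e,e), marked(a), marked(c)}
2. drop(c)  →  {holds(c), linked(a,a), linked(a,d), linked(b,e), linked(c,e), linked(d,d), linked(e,c), linked(e,d), linked(e,e), marked(a), near(c)}
3. drop(a)  →  {holds(a), holds(c), linked(a,d), linked(b,e), linked(c,e), linked(d,d), linked(e,c), linked(e,d), linked(e,e), near(a), near(c)}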